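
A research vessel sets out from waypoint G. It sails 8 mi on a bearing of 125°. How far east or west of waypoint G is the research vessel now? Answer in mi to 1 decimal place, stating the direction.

6.6 mi east

Leg 1 (125°, 8 mi): east 8 sin 125° = 6.55, north 8 cos 125° = -4.59
Net east component: 6.55 mi.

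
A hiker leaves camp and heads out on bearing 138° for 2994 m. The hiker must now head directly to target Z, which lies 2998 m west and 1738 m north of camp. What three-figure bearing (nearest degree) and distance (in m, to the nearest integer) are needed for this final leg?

Leg 1 (138°, 2994 m): east 2994 sin 138° = 2003.38, north 2994 cos 138° = -2224.98
Current position: (2003.38, -2224.98). Target: (-2998, 1738). Remaining: Δeast = -5001.38, Δnorth = 3962.98.
Bearing = atan2(-5001.38, 3962.98) mod 360° = 308.39°; distance = √((-5001.38)² + (3962.98)²) = 6381.140 m.

308°, 6381 m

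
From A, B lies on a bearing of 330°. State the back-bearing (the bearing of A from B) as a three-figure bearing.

150°

Back-bearing = 330° − 180° = 150°.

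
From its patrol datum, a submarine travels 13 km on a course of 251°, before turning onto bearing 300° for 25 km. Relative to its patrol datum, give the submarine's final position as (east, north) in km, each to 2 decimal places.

Leg 1 (251°, 13 km): east 13 sin 251° = -12.29, north 13 cos 251° = -4.23
Leg 2 (300°, 25 km): east 25 sin 300° = -21.65, north 25 cos 300° = 12.50
Summing: -33.94 km east, 8.27 km north → (-33.94, 8.27).

(-33.94, 8.27)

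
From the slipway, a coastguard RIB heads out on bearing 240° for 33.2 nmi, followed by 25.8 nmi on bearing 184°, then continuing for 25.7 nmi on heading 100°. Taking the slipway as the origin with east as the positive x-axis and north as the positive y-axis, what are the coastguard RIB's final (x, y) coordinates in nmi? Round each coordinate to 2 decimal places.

(-5.24, -46.80)

Leg 1 (240°, 33.2 nmi): east 33.2 sin 240° = -28.75, north 33.2 cos 240° = -16.60
Leg 2 (184°, 25.8 nmi): east 25.8 sin 184° = -1.80, north 25.8 cos 184° = -25.74
Leg 3 (100°, 25.7 nmi): east 25.7 sin 100° = 25.31, north 25.7 cos 100° = -4.46
Summing: -5.24 nmi east, -46.80 nmi north → (-5.24, -46.80).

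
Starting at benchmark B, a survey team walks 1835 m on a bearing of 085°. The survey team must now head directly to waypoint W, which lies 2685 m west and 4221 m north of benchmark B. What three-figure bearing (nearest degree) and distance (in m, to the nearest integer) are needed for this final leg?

312°, 6071 m

Leg 1 (085°, 1835 m): east 1835 sin 85° = 1828.02, north 1835 cos 85° = 159.93
Current position: (1828.02, 159.93). Target: (-2685, 4221). Remaining: Δeast = -4513.02, Δnorth = 4061.07.
Bearing = atan2(-4513.02, 4061.07) mod 360° = 311.98°; distance = √((-4513.02)² + (4061.07)²) = 6071.211 m.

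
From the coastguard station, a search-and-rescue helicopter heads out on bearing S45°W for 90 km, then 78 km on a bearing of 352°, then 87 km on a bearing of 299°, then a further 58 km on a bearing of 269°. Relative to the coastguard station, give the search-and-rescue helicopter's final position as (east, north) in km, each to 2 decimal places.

Leg 1 (S45°W, 90 km): east 90 sin 225° = -63.64, north 90 cos 225° = -63.64
Leg 2 (352°, 78 km): east 78 sin 352° = -10.86, north 78 cos 352° = 77.24
Leg 3 (299°, 87 km): east 87 sin 299° = -76.09, north 87 cos 299° = 42.18
Leg 4 (269°, 58 km): east 58 sin 269° = -57.99, north 58 cos 269° = -1.01
Summing: -208.58 km east, 54.77 km north → (-208.58, 54.77).

(-208.58, 54.77)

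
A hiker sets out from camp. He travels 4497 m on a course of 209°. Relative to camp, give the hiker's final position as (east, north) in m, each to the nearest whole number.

Leg 1 (209°, 4497 m): east 4497 sin 209° = -2180.19, north 4497 cos 209° = -3933.16
Summing: -2180.19 m east, -3933.16 m north → (-2180, -3933).

(-2180, -3933)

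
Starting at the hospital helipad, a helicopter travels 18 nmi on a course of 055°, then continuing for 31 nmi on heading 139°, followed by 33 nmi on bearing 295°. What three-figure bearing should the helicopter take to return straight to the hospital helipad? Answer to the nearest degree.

260°

Leg 1 (055°, 18 nmi): east 18 sin 55° = 14.74, north 18 cos 55° = 10.32
Leg 2 (139°, 31 nmi): east 31 sin 139° = 20.34, north 31 cos 139° = -23.40
Leg 3 (295°, 33 nmi): east 33 sin 295° = -29.91, north 33 cos 295° = 13.95
Net displacement: 5.17 east, 0.87 north. Direction back to start is (-5.17, -0.87): bearing = atan2(-5.17, -0.87) mod 360° = 260.40° ≈ 260°.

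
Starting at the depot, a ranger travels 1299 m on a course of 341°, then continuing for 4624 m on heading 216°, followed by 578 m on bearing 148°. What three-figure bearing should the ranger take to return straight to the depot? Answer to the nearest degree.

043°

Leg 1 (341°, 1299 m): east 1299 sin 341° = -422.91, north 1299 cos 341° = 1228.23
Leg 2 (216°, 4624 m): east 4624 sin 216° = -2717.92, north 4624 cos 216° = -3740.89
Leg 3 (148°, 578 m): east 578 sin 148° = 306.29, north 578 cos 148° = -490.17
Net displacement: -2834.54 east, -3002.84 north. Direction back to start is (2834.54, 3002.84): bearing = atan2(2834.54, 3002.84) mod 360° = 43.35° ≈ 043°.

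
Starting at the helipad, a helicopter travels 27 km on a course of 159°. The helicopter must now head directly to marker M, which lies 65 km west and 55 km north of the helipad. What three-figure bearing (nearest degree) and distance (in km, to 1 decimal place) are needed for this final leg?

317°, 109.6 km

Leg 1 (159°, 27 km): east 27 sin 159° = 9.68, north 27 cos 159° = -25.21
Current position: (9.68, -25.21). Target: (-65, 55). Remaining: Δeast = -74.68, Δnorth = 80.21.
Bearing = atan2(-74.68, 80.21) mod 360° = 317.05°; distance = √((-74.68)² + (80.21)²) = 109.588 km.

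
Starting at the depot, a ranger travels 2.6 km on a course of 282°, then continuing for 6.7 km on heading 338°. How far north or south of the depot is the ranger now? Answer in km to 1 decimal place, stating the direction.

6.8 km north

Leg 1 (282°, 2.6 km): east 2.6 sin 282° = -2.54, north 2.6 cos 282° = 0.54
Leg 2 (338°, 6.7 km): east 6.7 sin 338° = -2.51, north 6.7 cos 338° = 6.21
Net north component: 6.75 km.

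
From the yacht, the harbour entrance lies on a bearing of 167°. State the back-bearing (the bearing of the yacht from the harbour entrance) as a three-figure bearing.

347°

Back-bearing = 167° + 180° = 347°.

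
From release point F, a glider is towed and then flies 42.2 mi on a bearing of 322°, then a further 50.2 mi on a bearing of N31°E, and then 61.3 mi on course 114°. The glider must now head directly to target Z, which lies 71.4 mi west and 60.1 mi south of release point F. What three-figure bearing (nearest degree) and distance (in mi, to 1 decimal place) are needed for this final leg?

Leg 1 (322°, 42.2 mi): east 42.2 sin 322° = -25.98, north 42.2 cos 322° = 33.25
Leg 2 (N31°E, 50.2 mi): east 50.2 sin 31° = 25.85, north 50.2 cos 31° = 43.03
Leg 3 (114°, 61.3 mi): east 61.3 sin 114° = 56.00, north 61.3 cos 114° = -24.93
Current position: (55.87, 51.35). Target: (-71.4, -60.1). Remaining: Δeast = -127.27, Δnorth = -111.45.
Bearing = atan2(-127.27, -111.45) mod 360° = 228.79°; distance = √((-127.27)² + (-111.45)²) = 169.175 mi.

229°, 169.2 mi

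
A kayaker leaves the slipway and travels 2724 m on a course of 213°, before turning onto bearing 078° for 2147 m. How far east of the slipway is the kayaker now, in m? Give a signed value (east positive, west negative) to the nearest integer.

Leg 1 (213°, 2724 m): east 2724 sin 213° = -1483.60, north 2724 cos 213° = -2284.54
Leg 2 (078°, 2147 m): east 2147 sin 78° = 2100.08, north 2147 cos 78° = 446.39
Net east component: 616.49 m.

616 m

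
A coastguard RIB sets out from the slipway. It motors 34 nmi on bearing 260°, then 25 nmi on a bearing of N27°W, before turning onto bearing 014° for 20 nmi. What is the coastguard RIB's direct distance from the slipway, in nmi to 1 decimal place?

53.7 nmi

Leg 1 (260°, 34 nmi): east 34 sin 260° = -33.48, north 34 cos 260° = -5.90
Leg 2 (N27°W, 25 nmi): east 25 sin 333° = -11.35, north 25 cos 333° = 22.28
Leg 3 (014°, 20 nmi): east 20 sin 14° = 4.84, north 20 cos 14° = 19.41
Net: -39.99 east, 35.78 north. Distance = √((-39.99)² + (35.78)²) = 53.662 nmi.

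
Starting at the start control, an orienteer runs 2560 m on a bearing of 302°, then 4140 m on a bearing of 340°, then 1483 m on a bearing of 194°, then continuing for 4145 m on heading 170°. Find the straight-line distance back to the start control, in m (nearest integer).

3238 m

Leg 1 (302°, 2560 m): east 2560 sin 302° = -2171.00, north 2560 cos 302° = 1356.59
Leg 2 (340°, 4140 m): east 4140 sin 340° = -1415.96, north 4140 cos 340° = 3890.33
Leg 3 (194°, 1483 m): east 1483 sin 194° = -358.77, north 1483 cos 194° = -1438.95
Leg 4 (170°, 4145 m): east 4145 sin 170° = 719.77, north 4145 cos 170° = -4082.03
Net: -3225.96 east, -274.06 north. Distance = √((-3225.96)² + (-274.06)²) = 3237.585 m.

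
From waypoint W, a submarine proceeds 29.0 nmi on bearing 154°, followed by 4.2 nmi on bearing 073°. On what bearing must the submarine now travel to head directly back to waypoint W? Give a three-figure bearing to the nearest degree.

Leg 1 (154°, 29.0 nmi): east 29.0 sin 154° = 12.71, north 29.0 cos 154° = -26.07
Leg 2 (073°, 4.2 nmi): east 4.2 sin 73° = 4.02, north 4.2 cos 73° = 1.23
Net displacement: 16.73 east, -24.84 north. Direction back to start is (-16.73, 24.84): bearing = atan2(-16.73, 24.84) mod 360° = 326.04° ≈ 326°.

326°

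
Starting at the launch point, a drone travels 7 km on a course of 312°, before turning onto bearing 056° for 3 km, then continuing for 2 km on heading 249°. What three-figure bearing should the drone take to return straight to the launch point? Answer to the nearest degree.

141°

Leg 1 (312°, 7 km): east 7 sin 312° = -5.20, north 7 cos 312° = 4.68
Leg 2 (056°, 3 km): east 3 sin 56° = 2.49, north 3 cos 56° = 1.68
Leg 3 (249°, 2 km): east 2 sin 249° = -1.87, north 2 cos 249° = -0.72
Net displacement: -4.58 east, 5.64 north. Direction back to start is (4.58, -5.64): bearing = atan2(4.58, -5.64) mod 360° = 140.93° ≈ 141°.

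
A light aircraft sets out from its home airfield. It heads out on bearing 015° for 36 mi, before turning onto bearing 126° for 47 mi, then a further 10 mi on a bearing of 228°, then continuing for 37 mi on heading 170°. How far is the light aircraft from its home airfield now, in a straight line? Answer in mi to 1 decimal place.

58.7 mi

Leg 1 (015°, 36 mi): east 36 sin 15° = 9.32, north 36 cos 15° = 34.77
Leg 2 (126°, 47 mi): east 47 sin 126° = 38.02, north 47 cos 126° = -27.63
Leg 3 (228°, 10 mi): east 10 sin 228° = -7.43, north 10 cos 228° = -6.69
Leg 4 (170°, 37 mi): east 37 sin 170° = 6.42, north 37 cos 170° = -36.44
Net: 46.33 east, -35.98 north. Distance = √((46.33)² + (-35.98)²) = 58.665 mi.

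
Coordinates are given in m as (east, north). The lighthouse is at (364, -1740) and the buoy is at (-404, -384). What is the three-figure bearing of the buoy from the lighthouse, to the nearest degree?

Δeast = -404 − 364 = -768.00; Δnorth = -384 − -1740 = 1356.00.
Bearing = atan2(Δeast, Δnorth) mod 360° = 330.47° ≈ 330°.

330°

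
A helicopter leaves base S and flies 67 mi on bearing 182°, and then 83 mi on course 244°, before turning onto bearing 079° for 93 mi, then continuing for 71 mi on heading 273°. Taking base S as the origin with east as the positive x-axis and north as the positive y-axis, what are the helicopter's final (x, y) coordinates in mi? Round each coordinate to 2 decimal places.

Leg 1 (182°, 67 mi): east 67 sin 182° = -2.34, north 67 cos 182° = -66.96
Leg 2 (244°, 83 mi): east 83 sin 244° = -74.60, north 83 cos 244° = -36.38
Leg 3 (079°, 93 mi): east 93 sin 79° = 91.29, north 93 cos 79° = 17.75
Leg 4 (273°, 71 mi): east 71 sin 273° = -70.90, north 71 cos 273° = 3.72
Summing: -56.55 mi east, -81.88 mi north → (-56.55, -81.88).

(-56.55, -81.88)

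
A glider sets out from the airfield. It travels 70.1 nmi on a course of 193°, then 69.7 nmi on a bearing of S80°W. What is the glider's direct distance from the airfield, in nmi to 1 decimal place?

116.6 nmi

Leg 1 (193°, 70.1 nmi): east 70.1 sin 193° = -15.77, north 70.1 cos 193° = -68.30
Leg 2 (S80°W, 69.7 nmi): east 69.7 sin 260° = -68.64, north 69.7 cos 260° = -12.10
Net: -84.41 east, -80.41 north. Distance = √((-84.41)² + (-80.41)²) = 116.577 nmi.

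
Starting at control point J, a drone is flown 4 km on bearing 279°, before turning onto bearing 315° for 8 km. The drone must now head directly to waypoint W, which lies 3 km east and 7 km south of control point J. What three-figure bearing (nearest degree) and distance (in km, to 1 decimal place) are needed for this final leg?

136°, 18.3 km

Leg 1 (279°, 4 km): east 4 sin 279° = -3.95, north 4 cos 279° = 0.63
Leg 2 (315°, 8 km): east 8 sin 315° = -5.66, north 8 cos 315° = 5.66
Current position: (-9.61, 6.28). Target: (3, -7). Remaining: Δeast = 12.61, Δnorth = -13.28.
Bearing = atan2(12.61, -13.28) mod 360° = 136.49°; distance = √((12.61)² + (-13.28)²) = 18.313 km.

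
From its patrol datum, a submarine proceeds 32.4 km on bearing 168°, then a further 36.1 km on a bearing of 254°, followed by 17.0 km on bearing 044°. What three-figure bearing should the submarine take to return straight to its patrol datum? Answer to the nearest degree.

029°

Leg 1 (168°, 32.4 km): east 32.4 sin 168° = 6.74, north 32.4 cos 168° = -31.69
Leg 2 (254°, 36.1 km): east 36.1 sin 254° = -34.70, north 36.1 cos 254° = -9.95
Leg 3 (044°, 17.0 km): east 17.0 sin 44° = 11.81, north 17.0 cos 44° = 12.23
Net displacement: -16.16 east, -29.41 north. Direction back to start is (16.16, 29.41): bearing = atan2(16.16, 29.41) mod 360° = 28.78° ≈ 029°.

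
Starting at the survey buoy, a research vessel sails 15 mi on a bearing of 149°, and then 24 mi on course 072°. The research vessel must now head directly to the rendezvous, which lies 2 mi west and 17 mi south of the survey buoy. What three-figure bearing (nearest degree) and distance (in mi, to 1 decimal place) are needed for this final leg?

250°, 34.5 mi

Leg 1 (149°, 15 mi): east 15 sin 149° = 7.73, north 15 cos 149° = -12.86
Leg 2 (072°, 24 mi): east 24 sin 72° = 22.83, north 24 cos 72° = 7.42
Current position: (30.55, -5.44). Target: (-2, -17). Remaining: Δeast = -32.55, Δnorth = -11.56.
Bearing = atan2(-32.55, -11.56) mod 360° = 250.45°; distance = √((-32.55)² + (-11.56)²) = 34.542 mi.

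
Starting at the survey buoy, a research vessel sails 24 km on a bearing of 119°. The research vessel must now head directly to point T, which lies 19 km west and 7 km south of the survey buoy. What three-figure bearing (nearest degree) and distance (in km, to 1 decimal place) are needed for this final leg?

Leg 1 (119°, 24 km): east 24 sin 119° = 20.99, north 24 cos 119° = -11.64
Current position: (20.99, -11.64). Target: (-19, -7). Remaining: Δeast = -39.99, Δnorth = 4.64.
Bearing = atan2(-39.99, 4.64) mod 360° = 276.61°; distance = √((-39.99)² + (4.64)²) = 40.259 km.

277°, 40.3 km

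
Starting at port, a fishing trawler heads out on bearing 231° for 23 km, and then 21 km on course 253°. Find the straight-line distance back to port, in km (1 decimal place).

43.2 km

Leg 1 (231°, 23 km): east 23 sin 231° = -17.87, north 23 cos 231° = -14.47
Leg 2 (253°, 21 km): east 21 sin 253° = -20.08, north 21 cos 253° = -6.14
Net: -37.96 east, -20.61 north. Distance = √((-37.96)² + (-20.61)²) = 43.193 km.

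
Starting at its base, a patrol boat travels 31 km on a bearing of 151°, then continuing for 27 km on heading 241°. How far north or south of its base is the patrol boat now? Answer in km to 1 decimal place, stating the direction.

40.2 km south

Leg 1 (151°, 31 km): east 31 sin 151° = 15.03, north 31 cos 151° = -27.11
Leg 2 (241°, 27 km): east 27 sin 241° = -23.61, north 27 cos 241° = -13.09
Net north component: -40.20 km.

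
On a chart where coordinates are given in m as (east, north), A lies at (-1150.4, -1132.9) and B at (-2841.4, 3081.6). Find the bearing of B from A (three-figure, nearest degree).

338°

Δeast = -2841.4 − -1150.4 = -1691.00; Δnorth = 3081.6 − -1132.9 = 4214.50.
Bearing = atan2(Δeast, Δnorth) mod 360° = 338.14° ≈ 338°.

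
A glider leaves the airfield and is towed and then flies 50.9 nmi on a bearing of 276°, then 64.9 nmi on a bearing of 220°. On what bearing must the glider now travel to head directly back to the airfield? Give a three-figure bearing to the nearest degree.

064°

Leg 1 (276°, 50.9 nmi): east 50.9 sin 276° = -50.62, north 50.9 cos 276° = 5.32
Leg 2 (220°, 64.9 nmi): east 64.9 sin 220° = -41.72, north 64.9 cos 220° = -49.72
Net displacement: -92.34 east, -44.40 north. Direction back to start is (92.34, 44.40): bearing = atan2(92.34, 44.40) mod 360° = 64.32° ≈ 064°.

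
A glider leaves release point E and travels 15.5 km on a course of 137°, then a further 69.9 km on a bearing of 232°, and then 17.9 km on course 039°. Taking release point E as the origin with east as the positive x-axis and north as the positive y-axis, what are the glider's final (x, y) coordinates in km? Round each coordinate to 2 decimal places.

(-33.25, -40.46)

Leg 1 (137°, 15.5 km): east 15.5 sin 137° = 10.57, north 15.5 cos 137° = -11.34
Leg 2 (232°, 69.9 km): east 69.9 sin 232° = -55.08, north 69.9 cos 232° = -43.03
Leg 3 (039°, 17.9 km): east 17.9 sin 39° = 11.26, north 17.9 cos 39° = 13.91
Summing: -33.25 km east, -40.46 km north → (-33.25, -40.46).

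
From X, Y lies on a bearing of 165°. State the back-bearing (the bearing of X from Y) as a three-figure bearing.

345°

Back-bearing = 165° + 180° = 345°.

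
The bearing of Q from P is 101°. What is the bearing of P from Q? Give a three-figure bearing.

Back-bearing = 101° + 180° = 281°.

281°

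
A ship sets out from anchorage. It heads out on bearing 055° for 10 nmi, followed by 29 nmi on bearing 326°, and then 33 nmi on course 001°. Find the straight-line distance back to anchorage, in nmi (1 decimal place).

Leg 1 (055°, 10 nmi): east 10 sin 55° = 8.19, north 10 cos 55° = 5.74
Leg 2 (326°, 29 nmi): east 29 sin 326° = -16.22, north 29 cos 326° = 24.04
Leg 3 (001°, 33 nmi): east 33 sin 1° = 0.58, north 33 cos 1° = 32.99
Net: -7.45 east, 62.77 north. Distance = √((-7.45)² + (62.77)²) = 63.213 nmi.

63.2 nmi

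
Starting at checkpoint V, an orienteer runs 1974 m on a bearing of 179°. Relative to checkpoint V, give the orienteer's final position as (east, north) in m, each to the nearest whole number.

Leg 1 (179°, 1974 m): east 1974 sin 179° = 34.45, north 1974 cos 179° = -1973.70
Summing: 34.45 m east, -1973.70 m north → (34, -1974).

(34, -1974)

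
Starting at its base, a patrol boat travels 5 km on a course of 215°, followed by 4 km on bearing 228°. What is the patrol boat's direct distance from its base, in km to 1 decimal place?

Leg 1 (215°, 5 km): east 5 sin 215° = -2.87, north 5 cos 215° = -4.10
Leg 2 (228°, 4 km): east 4 sin 228° = -2.97, north 4 cos 228° = -2.68
Net: -5.84 east, -6.77 north. Distance = √((-5.84)² + (-6.77)²) = 8.943 km.

8.9 km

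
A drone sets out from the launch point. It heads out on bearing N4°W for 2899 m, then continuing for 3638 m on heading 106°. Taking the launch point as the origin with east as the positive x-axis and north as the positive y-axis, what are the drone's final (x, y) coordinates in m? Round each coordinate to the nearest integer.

(3295, 1889)

Leg 1 (N4°W, 2899 m): east 2899 sin 356° = -202.22, north 2899 cos 356° = 2891.94
Leg 2 (106°, 3638 m): east 3638 sin 106° = 3497.07, north 3638 cos 106° = -1002.77
Summing: 3294.85 m east, 1889.17 m north → (3295, 1889).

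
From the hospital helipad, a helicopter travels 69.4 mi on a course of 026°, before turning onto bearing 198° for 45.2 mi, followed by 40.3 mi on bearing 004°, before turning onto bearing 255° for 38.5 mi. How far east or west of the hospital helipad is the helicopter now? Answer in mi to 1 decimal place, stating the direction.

Leg 1 (026°, 69.4 mi): east 69.4 sin 26° = 30.42, north 69.4 cos 26° = 62.38
Leg 2 (198°, 45.2 mi): east 45.2 sin 198° = -13.97, north 45.2 cos 198° = -42.99
Leg 3 (004°, 40.3 mi): east 40.3 sin 4° = 2.81, north 40.3 cos 4° = 40.20
Leg 4 (255°, 38.5 mi): east 38.5 sin 255° = -37.19, north 38.5 cos 255° = -9.96
Net east component: -17.92 mi.

17.9 mi west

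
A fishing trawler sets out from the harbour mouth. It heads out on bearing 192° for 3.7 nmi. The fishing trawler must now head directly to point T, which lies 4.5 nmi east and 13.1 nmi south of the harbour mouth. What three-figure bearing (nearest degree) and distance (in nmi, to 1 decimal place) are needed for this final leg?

151°, 10.8 nmi

Leg 1 (192°, 3.7 nmi): east 3.7 sin 192° = -0.77, north 3.7 cos 192° = -3.62
Current position: (-0.77, -3.62). Target: (4.5, -13.1). Remaining: Δeast = 5.27, Δnorth = -9.48.
Bearing = atan2(5.27, -9.48) mod 360° = 150.94°; distance = √((5.27)² + (-9.48)²) = 10.847 nmi.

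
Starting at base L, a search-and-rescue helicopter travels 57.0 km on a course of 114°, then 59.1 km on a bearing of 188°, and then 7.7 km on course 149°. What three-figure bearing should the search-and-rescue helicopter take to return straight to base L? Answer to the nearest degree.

332°

Leg 1 (114°, 57.0 km): east 57.0 sin 114° = 52.07, north 57.0 cos 114° = -23.18
Leg 2 (188°, 59.1 km): east 59.1 sin 188° = -8.23, north 59.1 cos 188° = -58.52
Leg 3 (149°, 7.7 km): east 7.7 sin 149° = 3.97, north 7.7 cos 149° = -6.60
Net displacement: 47.81 east, -88.31 north. Direction back to start is (-47.81, 88.31): bearing = atan2(-47.81, 88.31) mod 360° = 331.57° ≈ 332°.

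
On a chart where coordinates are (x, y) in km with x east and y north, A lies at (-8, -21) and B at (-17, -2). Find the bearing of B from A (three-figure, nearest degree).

Δeast = -17 − -8 = -9.00; Δnorth = -2 − -21 = 19.00.
Bearing = atan2(Δeast, Δnorth) mod 360° = 334.65° ≈ 335°.

335°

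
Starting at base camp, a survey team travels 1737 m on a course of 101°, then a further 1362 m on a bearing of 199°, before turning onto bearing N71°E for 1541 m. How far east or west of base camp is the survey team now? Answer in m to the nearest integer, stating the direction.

Leg 1 (101°, 1737 m): east 1737 sin 101° = 1705.09, north 1737 cos 101° = -331.44
Leg 2 (199°, 1362 m): east 1362 sin 199° = -443.42, north 1362 cos 199° = -1287.80
Leg 3 (N71°E, 1541 m): east 1541 sin 71° = 1457.04, north 1541 cos 71° = 501.70
Net east component: 2718.71 m.

2719 m east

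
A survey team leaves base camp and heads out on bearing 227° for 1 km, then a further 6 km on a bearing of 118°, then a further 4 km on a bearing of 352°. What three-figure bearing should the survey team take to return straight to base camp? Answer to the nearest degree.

263°

Leg 1 (227°, 1 km): east 1 sin 227° = -0.73, north 1 cos 227° = -0.68
Leg 2 (118°, 6 km): east 6 sin 118° = 5.30, north 6 cos 118° = -2.82
Leg 3 (352°, 4 km): east 4 sin 352° = -0.56, north 4 cos 352° = 3.96
Net displacement: 4.01 east, 0.46 north. Direction back to start is (-4.01, -0.46): bearing = atan2(-4.01, -0.46) mod 360° = 263.42° ≈ 263°.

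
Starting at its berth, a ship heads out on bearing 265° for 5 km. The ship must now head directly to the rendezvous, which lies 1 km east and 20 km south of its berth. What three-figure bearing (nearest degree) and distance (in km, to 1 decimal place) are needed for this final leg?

Leg 1 (265°, 5 km): east 5 sin 265° = -4.98, north 5 cos 265° = -0.44
Current position: (-4.98, -0.44). Target: (1, -20). Remaining: Δeast = 5.98, Δnorth = -19.56.
Bearing = atan2(5.98, -19.56) mod 360° = 163.00°; distance = √((5.98)² + (-19.56)²) = 20.458 km.

163°, 20.5 km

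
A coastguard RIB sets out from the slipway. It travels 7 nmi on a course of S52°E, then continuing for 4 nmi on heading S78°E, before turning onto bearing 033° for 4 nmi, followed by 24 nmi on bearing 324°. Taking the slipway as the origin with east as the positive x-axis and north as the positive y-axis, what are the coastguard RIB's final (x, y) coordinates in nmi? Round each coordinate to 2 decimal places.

Leg 1 (S52°E, 7 nmi): east 7 sin 128° = 5.52, north 7 cos 128° = -4.31
Leg 2 (S78°E, 4 nmi): east 4 sin 102° = 3.91, north 4 cos 102° = -0.83
Leg 3 (033°, 4 nmi): east 4 sin 33° = 2.18, north 4 cos 33° = 3.35
Leg 4 (324°, 24 nmi): east 24 sin 324° = -14.11, north 24 cos 324° = 19.42
Summing: -2.50 nmi east, 17.63 nmi north → (-2.50, 17.63).

(-2.50, 17.63)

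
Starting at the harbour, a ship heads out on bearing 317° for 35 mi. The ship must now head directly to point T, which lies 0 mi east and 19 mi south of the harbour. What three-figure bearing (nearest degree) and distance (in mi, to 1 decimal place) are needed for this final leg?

Leg 1 (317°, 35 mi): east 35 sin 317° = -23.87, north 35 cos 317° = 25.60
Current position: (-23.87, 25.60). Target: (0, -19). Remaining: Δeast = 23.87, Δnorth = -44.60.
Bearing = atan2(23.87, -44.60) mod 360° = 151.84°; distance = √((23.87)² + (-44.60)²) = 50.584 mi.

152°, 50.6 mi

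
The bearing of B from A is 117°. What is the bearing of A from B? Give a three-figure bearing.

297°

Back-bearing = 117° + 180° = 297°.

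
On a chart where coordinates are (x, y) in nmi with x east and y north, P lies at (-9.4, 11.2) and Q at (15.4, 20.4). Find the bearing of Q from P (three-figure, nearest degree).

070°

Δeast = 15.4 − -9.4 = 24.80; Δnorth = 20.4 − 11.2 = 9.20.
Bearing = atan2(Δeast, Δnorth) mod 360° = 69.65° ≈ 070°.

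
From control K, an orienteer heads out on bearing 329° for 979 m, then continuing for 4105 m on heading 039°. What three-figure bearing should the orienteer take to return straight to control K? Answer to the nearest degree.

Leg 1 (329°, 979 m): east 979 sin 329° = -504.22, north 979 cos 329° = 839.17
Leg 2 (039°, 4105 m): east 4105 sin 39° = 2583.36, north 4105 cos 39° = 3190.18
Net displacement: 2079.14 east, 4029.35 north. Direction back to start is (-2079.14, -4029.35): bearing = atan2(-2079.14, -4029.35) mod 360° = 207.29° ≈ 207°.

207°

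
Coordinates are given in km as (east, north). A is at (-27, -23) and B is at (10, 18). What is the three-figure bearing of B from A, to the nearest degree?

Δeast = 10 − -27 = 37.00; Δnorth = 18 − -23 = 41.00.
Bearing = atan2(Δeast, Δnorth) mod 360° = 42.06° ≈ 042°.

042°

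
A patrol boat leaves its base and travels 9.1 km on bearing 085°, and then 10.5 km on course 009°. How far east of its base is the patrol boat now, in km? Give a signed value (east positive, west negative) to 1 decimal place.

Leg 1 (085°, 9.1 km): east 9.1 sin 85° = 9.07, north 9.1 cos 85° = 0.79
Leg 2 (009°, 10.5 km): east 10.5 sin 9° = 1.64, north 10.5 cos 9° = 10.37
Net east component: 10.71 km.

10.7 km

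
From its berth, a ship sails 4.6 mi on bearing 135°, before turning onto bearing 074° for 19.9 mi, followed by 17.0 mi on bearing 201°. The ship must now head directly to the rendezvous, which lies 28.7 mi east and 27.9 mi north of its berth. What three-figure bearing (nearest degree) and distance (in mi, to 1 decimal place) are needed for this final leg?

017°, 43.4 mi

Leg 1 (135°, 4.6 mi): east 4.6 sin 135° = 3.25, north 4.6 cos 135° = -3.25
Leg 2 (074°, 19.9 mi): east 19.9 sin 74° = 19.13, north 19.9 cos 74° = 5.49
Leg 3 (201°, 17.0 mi): east 17.0 sin 201° = -6.09, north 17.0 cos 201° = -15.87
Current position: (16.29, -13.64). Target: (28.7, 27.9). Remaining: Δeast = 12.41, Δnorth = 41.54.
Bearing = atan2(12.41, 41.54) mod 360° = 16.63°; distance = √((12.41)² + (41.54)²) = 43.353 mi.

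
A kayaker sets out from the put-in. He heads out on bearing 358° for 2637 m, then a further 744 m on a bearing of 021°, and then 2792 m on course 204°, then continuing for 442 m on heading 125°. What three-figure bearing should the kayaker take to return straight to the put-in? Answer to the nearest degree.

Leg 1 (358°, 2637 m): east 2637 sin 358° = -92.03, north 2637 cos 358° = 2635.39
Leg 2 (021°, 744 m): east 744 sin 21° = 266.63, north 744 cos 21° = 694.58
Leg 3 (204°, 2792 m): east 2792 sin 204° = -1135.61, north 2792 cos 204° = -2550.62
Leg 4 (125°, 442 m): east 442 sin 125° = 362.07, north 442 cos 125° = -253.52
Net displacement: -598.95 east, 525.84 north. Direction back to start is (598.95, -525.84): bearing = atan2(598.95, -525.84) mod 360° = 131.28° ≈ 131°.

131°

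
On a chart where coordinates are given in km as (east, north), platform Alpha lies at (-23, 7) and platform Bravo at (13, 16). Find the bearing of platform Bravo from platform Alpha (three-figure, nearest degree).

076°

Δeast = 13 − -23 = 36.00; Δnorth = 16 − 7 = 9.00.
Bearing = atan2(Δeast, Δnorth) mod 360° = 75.96° ≈ 076°.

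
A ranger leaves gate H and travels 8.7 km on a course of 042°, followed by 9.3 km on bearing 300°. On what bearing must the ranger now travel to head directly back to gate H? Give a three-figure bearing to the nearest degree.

Leg 1 (042°, 8.7 km): east 8.7 sin 42° = 5.82, north 8.7 cos 42° = 6.47
Leg 2 (300°, 9.3 km): east 9.3 sin 300° = -8.05, north 9.3 cos 300° = 4.65
Net displacement: -2.23 east, 11.12 north. Direction back to start is (2.23, -11.12): bearing = atan2(2.23, -11.12) mod 360° = 168.64° ≈ 169°.

169°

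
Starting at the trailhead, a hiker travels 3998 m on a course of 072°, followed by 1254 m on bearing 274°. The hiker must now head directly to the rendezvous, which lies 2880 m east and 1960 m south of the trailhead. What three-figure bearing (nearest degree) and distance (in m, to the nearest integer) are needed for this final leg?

Leg 1 (072°, 3998 m): east 3998 sin 72° = 3802.32, north 3998 cos 72° = 1235.45
Leg 2 (274°, 1254 m): east 1254 sin 274° = -1250.95, north 1254 cos 274° = 87.47
Current position: (2551.38, 1322.92). Target: (2880, -1960). Remaining: Δeast = 328.62, Δnorth = -3282.92.
Bearing = atan2(328.62, -3282.92) mod 360° = 174.28°; distance = √((328.62)² + (-3282.92)²) = 3299.331 m.

174°, 3299 m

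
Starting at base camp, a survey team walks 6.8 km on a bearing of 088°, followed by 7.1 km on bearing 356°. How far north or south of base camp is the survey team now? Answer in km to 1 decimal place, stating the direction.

7.3 km north

Leg 1 (088°, 6.8 km): east 6.8 sin 88° = 6.80, north 6.8 cos 88° = 0.24
Leg 2 (356°, 7.1 km): east 7.1 sin 356° = -0.50, north 7.1 cos 356° = 7.08
Net north component: 7.32 km.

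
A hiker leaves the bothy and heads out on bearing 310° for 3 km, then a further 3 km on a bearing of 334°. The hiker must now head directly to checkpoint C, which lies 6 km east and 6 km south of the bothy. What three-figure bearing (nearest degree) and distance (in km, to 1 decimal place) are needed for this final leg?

Leg 1 (310°, 3 km): east 3 sin 310° = -2.30, north 3 cos 310° = 1.93
Leg 2 (334°, 3 km): east 3 sin 334° = -1.32, north 3 cos 334° = 2.70
Current position: (-3.61, 4.62). Target: (6, -6). Remaining: Δeast = 9.61, Δnorth = -10.62.
Bearing = atan2(9.61, -10.62) mod 360° = 137.86°; distance = √((9.61)² + (-10.62)²) = 14.328 km.

138°, 14.3 km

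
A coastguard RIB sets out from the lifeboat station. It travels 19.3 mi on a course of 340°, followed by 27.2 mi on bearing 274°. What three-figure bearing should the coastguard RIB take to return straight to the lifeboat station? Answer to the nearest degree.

Leg 1 (340°, 19.3 mi): east 19.3 sin 340° = -6.60, north 19.3 cos 340° = 18.14
Leg 2 (274°, 27.2 mi): east 27.2 sin 274° = -27.13, north 27.2 cos 274° = 1.90
Net displacement: -33.73 east, 20.03 north. Direction back to start is (33.73, -20.03): bearing = atan2(33.73, -20.03) mod 360° = 120.70° ≈ 121°.

121°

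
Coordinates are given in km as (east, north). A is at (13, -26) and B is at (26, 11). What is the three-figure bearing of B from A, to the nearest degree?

019°

Δeast = 26 − 13 = 13.00; Δnorth = 11 − -26 = 37.00.
Bearing = atan2(Δeast, Δnorth) mod 360° = 19.36° ≈ 019°.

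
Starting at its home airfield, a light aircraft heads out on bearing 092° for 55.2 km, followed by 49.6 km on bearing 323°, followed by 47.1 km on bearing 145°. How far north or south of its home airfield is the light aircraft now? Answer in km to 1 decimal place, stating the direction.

0.9 km south

Leg 1 (092°, 55.2 km): east 55.2 sin 92° = 55.17, north 55.2 cos 92° = -1.93
Leg 2 (323°, 49.6 km): east 49.6 sin 323° = -29.85, north 49.6 cos 323° = 39.61
Leg 3 (145°, 47.1 km): east 47.1 sin 145° = 27.02, north 47.1 cos 145° = -38.58
Net north component: -0.90 km.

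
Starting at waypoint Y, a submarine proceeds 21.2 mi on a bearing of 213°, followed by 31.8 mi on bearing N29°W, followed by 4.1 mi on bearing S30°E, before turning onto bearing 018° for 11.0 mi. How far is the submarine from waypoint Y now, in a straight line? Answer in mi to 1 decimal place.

27.4 mi

Leg 1 (213°, 21.2 mi): east 21.2 sin 213° = -11.55, north 21.2 cos 213° = -17.78
Leg 2 (N29°W, 31.8 mi): east 31.8 sin 331° = -15.42, north 31.8 cos 331° = 27.81
Leg 3 (S30°E, 4.1 mi): east 4.1 sin 150° = 2.05, north 4.1 cos 150° = -3.55
Leg 4 (018°, 11.0 mi): east 11.0 sin 18° = 3.40, north 11.0 cos 18° = 10.46
Net: -21.51 east, 16.94 north. Distance = √((-21.51)² + (16.94)²) = 27.385 mi.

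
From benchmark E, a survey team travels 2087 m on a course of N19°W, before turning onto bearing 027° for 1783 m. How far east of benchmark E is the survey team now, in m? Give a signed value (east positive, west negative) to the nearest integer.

130 m

Leg 1 (N19°W, 2087 m): east 2087 sin 341° = -679.46, north 2087 cos 341° = 1973.30
Leg 2 (027°, 1783 m): east 1783 sin 27° = 809.47, north 1783 cos 27° = 1588.66
Net east component: 130.00 m.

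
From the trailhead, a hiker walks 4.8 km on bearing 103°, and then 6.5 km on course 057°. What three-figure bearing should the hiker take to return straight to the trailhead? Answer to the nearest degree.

Leg 1 (103°, 4.8 km): east 4.8 sin 103° = 4.68, north 4.8 cos 103° = -1.08
Leg 2 (057°, 6.5 km): east 6.5 sin 57° = 5.45, north 6.5 cos 57° = 3.54
Net displacement: 10.13 east, 2.46 north. Direction back to start is (-10.13, -2.46): bearing = atan2(-10.13, -2.46) mod 360° = 256.35° ≈ 256°.

256°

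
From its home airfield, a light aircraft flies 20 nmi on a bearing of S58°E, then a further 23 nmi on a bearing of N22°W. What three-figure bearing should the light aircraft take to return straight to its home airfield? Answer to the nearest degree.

Leg 1 (S58°E, 20 nmi): east 20 sin 122° = 16.96, north 20 cos 122° = -10.60
Leg 2 (N22°W, 23 nmi): east 23 sin 338° = -8.62, north 23 cos 338° = 21.33
Net displacement: 8.35 east, 10.73 north. Direction back to start is (-8.35, -10.73): bearing = atan2(-8.35, -10.73) mod 360° = 217.88° ≈ 218°.

218°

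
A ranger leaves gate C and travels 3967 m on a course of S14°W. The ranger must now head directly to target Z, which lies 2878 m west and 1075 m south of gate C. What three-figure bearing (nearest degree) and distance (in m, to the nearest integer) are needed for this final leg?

325°, 3373 m

Leg 1 (S14°W, 3967 m): east 3967 sin 194° = -959.70, north 3967 cos 194° = -3849.16
Current position: (-959.70, -3849.16). Target: (-2878, -1075). Remaining: Δeast = -1918.30, Δnorth = 2774.16.
Bearing = atan2(-1918.30, 2774.16) mod 360° = 325.34°; distance = √((-1918.30)² + (2774.16)²) = 3372.809 m.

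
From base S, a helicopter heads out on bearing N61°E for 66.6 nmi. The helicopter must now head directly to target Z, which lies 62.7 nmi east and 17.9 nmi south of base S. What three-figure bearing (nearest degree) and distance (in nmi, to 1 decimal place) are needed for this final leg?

Leg 1 (N61°E, 66.6 nmi): east 66.6 sin 61° = 58.25, north 66.6 cos 61° = 32.29
Current position: (58.25, 32.29). Target: (62.7, -17.9). Remaining: Δeast = 4.45, Δnorth = -50.19.
Bearing = atan2(4.45, -50.19) mod 360° = 174.93°; distance = √((4.45)² + (-50.19)²) = 50.385 nmi.

175°, 50.4 nmi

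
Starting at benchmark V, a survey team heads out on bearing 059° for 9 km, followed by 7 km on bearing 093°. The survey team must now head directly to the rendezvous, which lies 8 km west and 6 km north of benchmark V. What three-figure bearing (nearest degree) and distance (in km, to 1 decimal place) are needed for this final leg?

Leg 1 (059°, 9 km): east 9 sin 59° = 7.71, north 9 cos 59° = 4.64
Leg 2 (093°, 7 km): east 7 sin 93° = 6.99, north 7 cos 93° = -0.37
Current position: (14.70, 4.27). Target: (-8, 6). Remaining: Δeast = -22.70, Δnorth = 1.73.
Bearing = atan2(-22.70, 1.73) mod 360° = 274.36°; distance = √((-22.70)² + (1.73)²) = 22.771 km.

274°, 22.8 km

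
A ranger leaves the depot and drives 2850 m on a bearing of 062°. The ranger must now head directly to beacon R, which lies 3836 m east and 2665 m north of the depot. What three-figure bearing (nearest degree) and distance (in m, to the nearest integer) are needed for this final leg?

Leg 1 (062°, 2850 m): east 2850 sin 62° = 2516.40, north 2850 cos 62° = 1337.99
Current position: (2516.40, 1337.99). Target: (3836, 2665). Remaining: Δeast = 1319.60, Δnorth = 1327.01.
Bearing = atan2(1319.60, 1327.01) mod 360° = 44.84°; distance = √((1319.60)² + (1327.01)²) = 1871.440 m.

045°, 1871 m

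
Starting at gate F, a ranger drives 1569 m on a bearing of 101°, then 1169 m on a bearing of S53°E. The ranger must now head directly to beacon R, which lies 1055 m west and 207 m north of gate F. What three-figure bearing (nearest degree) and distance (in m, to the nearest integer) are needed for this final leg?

289°, 3730 m

Leg 1 (101°, 1569 m): east 1569 sin 101° = 1540.17, north 1569 cos 101° = -299.38
Leg 2 (S53°E, 1169 m): east 1169 sin 127° = 933.60, north 1169 cos 127° = -703.52
Current position: (2473.78, -1002.90). Target: (-1055, 207). Remaining: Δeast = -3528.78, Δnorth = 1209.90.
Bearing = atan2(-3528.78, 1209.90) mod 360° = 288.93°; distance = √((-3528.78)² + (1209.90)²) = 3730.434 m.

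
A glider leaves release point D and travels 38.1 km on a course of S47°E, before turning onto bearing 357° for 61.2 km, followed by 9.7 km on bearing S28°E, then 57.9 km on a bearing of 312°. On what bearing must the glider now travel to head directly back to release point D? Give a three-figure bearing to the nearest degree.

168°

Leg 1 (S47°E, 38.1 km): east 38.1 sin 133° = 27.86, north 38.1 cos 133° = -25.98
Leg 2 (357°, 61.2 km): east 61.2 sin 357° = -3.20, north 61.2 cos 357° = 61.12
Leg 3 (S28°E, 9.7 km): east 9.7 sin 152° = 4.55, north 9.7 cos 152° = -8.56
Leg 4 (312°, 57.9 km): east 57.9 sin 312° = -43.03, north 57.9 cos 312° = 38.74
Net displacement: -13.81 east, 65.31 north. Direction back to start is (13.81, -65.31): bearing = atan2(13.81, -65.31) mod 360° = 168.06° ≈ 168°.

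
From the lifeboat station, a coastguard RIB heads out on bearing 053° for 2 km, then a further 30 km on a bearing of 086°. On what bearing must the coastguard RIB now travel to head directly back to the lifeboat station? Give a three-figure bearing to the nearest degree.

Leg 1 (053°, 2 km): east 2 sin 53° = 1.60, north 2 cos 53° = 1.20
Leg 2 (086°, 30 km): east 30 sin 86° = 29.93, north 30 cos 86° = 2.09
Net displacement: 31.52 east, 3.30 north. Direction back to start is (-31.52, -3.30): bearing = atan2(-31.52, -3.30) mod 360° = 264.03° ≈ 264°.

264°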